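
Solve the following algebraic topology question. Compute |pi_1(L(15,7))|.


pi_1(L(p,q)) = Z/pZ for any q coprime to p.
|pi_1(L(15,7))| = 15

15


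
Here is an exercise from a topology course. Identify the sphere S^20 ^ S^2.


S^m ^ S^n = S^{m+n}.
k = 20 + 2 = 22

22


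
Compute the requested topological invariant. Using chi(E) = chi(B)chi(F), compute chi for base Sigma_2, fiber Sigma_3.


For a fiber bundle F -> E -> B (with CW structure): chi(E) = chi(B) * chi(F).
chi(Sigma_2) = -2, chi(Sigma_3) = -4.
chi(E) = (-2) * (-4) = 8

8


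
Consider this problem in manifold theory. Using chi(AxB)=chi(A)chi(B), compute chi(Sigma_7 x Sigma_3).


chi(Sigma_7) = 2 - 2*7 = -12
chi(Sigma_3) = 2 - 2*3 = -4
chi(product) = (-12) * (-4) = 48

48


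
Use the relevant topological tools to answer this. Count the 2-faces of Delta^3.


Delta^3 has 3+1 vertices. A 2-face is a choice of 2+1 vertices.
f_2 = C(3+1, 2+1) = C(4,3) = 4

4


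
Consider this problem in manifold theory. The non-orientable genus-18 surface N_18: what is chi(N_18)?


For a non-orientable closed surface with k crosscaps: chi = 2 - k.
Here k = 18.
chi = 2 - 18 = -16

-16


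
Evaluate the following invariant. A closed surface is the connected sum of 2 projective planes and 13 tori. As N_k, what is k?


Since a >= 1, the sum is non-orientable; each T^2 can be replaced by RP^2 # RP^2 (since T^2#RP^2 = 3RP^2).
Total crosscaps k = 2 + 2*13 = 28.
Check via chi: chi = 2*1 + 13*0 - (2+13-1)*2 = -26 = 2 - k = -26. Consistent.

28


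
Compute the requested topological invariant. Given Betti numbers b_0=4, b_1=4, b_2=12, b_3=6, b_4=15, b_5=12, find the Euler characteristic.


chi = sum_k (-1)^k b_k.
= (4) + (-4) + (12) + (-6) + (15) + (-12)
= 9

9


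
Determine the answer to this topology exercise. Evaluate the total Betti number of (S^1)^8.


b_k(T^8) = C(8,k), so the sum over k is sum_k C(8,k) = 2^8.
Total = 2^8 = 256

256


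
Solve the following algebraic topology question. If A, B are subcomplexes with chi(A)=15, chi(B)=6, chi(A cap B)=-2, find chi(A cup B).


chi(A cup B) = chi(A) + chi(B) - chi(A cap B)
= 15 + (6) - (-2)
= 23

23


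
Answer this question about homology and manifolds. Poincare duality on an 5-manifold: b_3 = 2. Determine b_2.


Poincare duality for closed orientable n-manifolds: b_k = b_{n-k}.
Here n = 5, so b_2 = b_3 = 2

2


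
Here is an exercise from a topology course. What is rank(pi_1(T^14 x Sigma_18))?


pi_1(A x B) = pi_1(A) x pi_1(B); rank of abelianization = b_1.
b_1(T^14) = 14, b_1(Sigma_18) = 2*18 = 36.
b_1(product) = 14 + 36 = 50

50


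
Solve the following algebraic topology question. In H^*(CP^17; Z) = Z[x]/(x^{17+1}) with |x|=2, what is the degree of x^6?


|x| = 2 in H^*(CP^n).
|x^6| = 6 * |x| = 6 * 2 = 12

12


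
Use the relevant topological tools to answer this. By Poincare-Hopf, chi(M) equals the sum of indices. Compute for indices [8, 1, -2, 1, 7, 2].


Poincare-Hopf: chi(M) = sum of indices of zeros.
chi = (8) + (1) + (-2) + (1) + (7) + (2) = 17

17


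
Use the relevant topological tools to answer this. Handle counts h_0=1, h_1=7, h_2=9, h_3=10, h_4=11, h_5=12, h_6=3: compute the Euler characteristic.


Handles of index k contribute (-1)^k to chi (same as CW cells).
chi = (1) + (-7) + (9) + (-10) + (11) + (-12) + (3) = -5

-5


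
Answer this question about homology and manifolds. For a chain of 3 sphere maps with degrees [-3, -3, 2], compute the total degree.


Degree is multiplicative: deg(composition) = product of degrees.
= (-3) * (-3) * (2) = 18

18


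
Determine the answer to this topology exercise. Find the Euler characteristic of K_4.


K_4: V = 4, E = C(4,2) = 6.
chi = V - E = 4 - 6 = -2

-2


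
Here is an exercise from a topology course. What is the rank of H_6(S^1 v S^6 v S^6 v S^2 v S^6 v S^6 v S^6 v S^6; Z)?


For a wedge of spheres, H_k (k>0) is free on one generator per sphere of dimension k.
Spheres of dimension 6: count = 6.
b_6 = 6

6


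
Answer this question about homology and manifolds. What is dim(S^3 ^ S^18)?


S^m ^ S^n = S^{m+n}.
k = 3 + 18 = 21

21


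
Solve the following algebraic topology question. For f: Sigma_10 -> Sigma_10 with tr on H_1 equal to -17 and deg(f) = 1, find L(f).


L(f) = tr(f_0*) - tr(f_1*) + tr(f_2*).
= 1 - (-17) + (1)
= 19

19


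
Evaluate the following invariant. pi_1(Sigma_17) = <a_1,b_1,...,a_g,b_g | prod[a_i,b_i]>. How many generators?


Standard presentation: pi_1(Sigma_g) = <a_1,b_1,...,a_g,b_g | [a_1,b_1]...[a_g,b_g] = 1>.
Number of generators = 2g = 2*17 = 34

34


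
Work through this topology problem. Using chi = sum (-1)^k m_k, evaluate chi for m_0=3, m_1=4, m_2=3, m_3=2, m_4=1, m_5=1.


Morse theory: chi(M) = sum_k (-1)^k m_k where m_k = #(index-k critical points).
= (3) + (-4) + (3) + (-2) + (1) + (-1) = 0

0


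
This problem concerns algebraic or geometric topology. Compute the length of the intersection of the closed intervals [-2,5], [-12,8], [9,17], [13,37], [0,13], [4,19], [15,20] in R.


Intersection = [max(a_i), min(b_i)] = [15, 5].
Since 15 > 5, the intersection is empty.
Length = 0

0


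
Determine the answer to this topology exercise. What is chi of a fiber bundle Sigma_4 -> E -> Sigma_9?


For a fiber bundle F -> E -> B (with CW structure): chi(E) = chi(B) * chi(F).
chi(Sigma_9) = -16, chi(Sigma_4) = -6.
chi(E) = (-16) * (-6) = 96

96


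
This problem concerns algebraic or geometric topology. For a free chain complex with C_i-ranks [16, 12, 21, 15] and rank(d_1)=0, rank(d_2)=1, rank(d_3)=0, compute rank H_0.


rank H_k = rank(ker d_k) - rank(im d_{k+1}).
rank(ker d_0) = rank(C_0) - rank(d_0) = 16 - 0 = 16.
rank(im d_{0+1}) = 0.
rank H_0 = 16 - 0 = 16

16


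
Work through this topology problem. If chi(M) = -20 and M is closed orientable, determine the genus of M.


chi = 2 - 2g for closed orientable surfaces.
-20 = 2 - 2g
2g = 2 - (-20) = 22
g = 11

11


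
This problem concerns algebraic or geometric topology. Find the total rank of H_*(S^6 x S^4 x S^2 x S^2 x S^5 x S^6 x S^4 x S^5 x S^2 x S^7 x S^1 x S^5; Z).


Total Betti number is multiplicative under products.
Each S^d (d>=1) has total Betti number 2.
There are 12 sphere factors.
Total = 2^12 = 4096

4096


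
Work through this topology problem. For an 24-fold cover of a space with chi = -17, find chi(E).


For a finite covering: chi(E) = (number of sheets) * chi(B).
chi(E) = 24 * (-17) = -408

-408


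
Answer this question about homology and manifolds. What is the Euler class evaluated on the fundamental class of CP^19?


For any closed oriented manifold, <e(TM),[M]> = chi(M).
chi(CP^19) = 19+1 = 20

20


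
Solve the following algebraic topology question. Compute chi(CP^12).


CP^12 has one cell in each even dimension 0, 2, ..., 2*12 (12+1 cells total).
All cells are even-dimensional, so chi = number of cells.
chi = 12 + 1 = 13

13


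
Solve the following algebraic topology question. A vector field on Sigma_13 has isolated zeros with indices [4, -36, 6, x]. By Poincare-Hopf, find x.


Poincare-Hopf: sum of indices = chi(M).
chi(Sigma_13) = 2 - 2*13 = -24.
Sum of known indices = -26.
x = chi - (sum known) = -24 - (-26) = 2

2


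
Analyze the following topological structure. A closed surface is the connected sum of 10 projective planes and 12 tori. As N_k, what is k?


Since a >= 1, the sum is non-orientable; each T^2 can be replaced by RP^2 # RP^2 (since T^2#RP^2 = 3RP^2).
Total crosscaps k = 10 + 2*12 = 34.
Check via chi: chi = 10*1 + 12*0 - (10+12-1)*2 = -32 = 2 - k = -32. Consistent.

34


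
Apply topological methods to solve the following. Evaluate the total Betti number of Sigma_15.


For Sigma_15: b_0 = 1, b_1 = 2g = 30, b_2 = 1.
Total = 1 + 30 + 1 = 32

32


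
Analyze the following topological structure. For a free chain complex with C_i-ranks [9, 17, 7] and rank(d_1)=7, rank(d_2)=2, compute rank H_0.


rank H_k = rank(ker d_k) - rank(im d_{k+1}).
rank(ker d_0) = rank(C_0) - rank(d_0) = 9 - 0 = 9.
rank(im d_{0+1}) = 7.
rank H_0 = 9 - 7 = 2

2


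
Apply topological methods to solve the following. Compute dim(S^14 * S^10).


Join of spheres: S^m * S^n = S^{m+n+1}.
dim = 14 + 10 + 1 = 25

25


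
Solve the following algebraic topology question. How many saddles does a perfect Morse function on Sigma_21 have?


A perfect Morse function has m_k = b_k.
For Sigma_21: b_0=1, b_1=2g=42, b_2=1.
Saddles m_1 = 2g = 42

42


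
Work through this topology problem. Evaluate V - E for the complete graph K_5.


K_5: V = 5, E = C(5,2) = 10.
chi = V - E = 5 - 10 = -5

-5


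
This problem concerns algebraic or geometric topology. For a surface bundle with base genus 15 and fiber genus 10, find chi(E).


For a fiber bundle F -> E -> B (with CW structure): chi(E) = chi(B) * chi(F).
chi(Sigma_15) = -28, chi(Sigma_10) = -18.
chi(E) = (-28) * (-18) = 504

504


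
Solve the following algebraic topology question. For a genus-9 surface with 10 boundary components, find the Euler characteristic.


For a compact orientable surface with genus g and b boundary components: chi = 2 - 2g - b.
chi = 2 - 2*9 - 10 = 2 - 18 - 10 = -26

-26


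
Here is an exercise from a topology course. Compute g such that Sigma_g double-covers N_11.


chi(N_11) = 2 - 11 = -9.
Double cover: chi(Sigma_g) = 2 * chi(N_11) = 2*(-9) = -18.
2 - 2g = -18, so g = (2 - (-18))/2 = 20/2 = 10

10


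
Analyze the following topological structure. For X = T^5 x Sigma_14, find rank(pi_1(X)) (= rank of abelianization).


pi_1(A x B) = pi_1(A) x pi_1(B); rank of abelianization = b_1.
b_1(T^5) = 5, b_1(Sigma_14) = 2*14 = 28.
b_1(product) = 5 + 28 = 33

33


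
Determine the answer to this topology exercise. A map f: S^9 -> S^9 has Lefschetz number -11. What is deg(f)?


L(f) = 1 + (-1)^9 deg(f) on S^9.
-11 = 1 + (-1)^9 * deg(f)
(-1)^9 * deg(f) = -12
deg(f) = 12

12


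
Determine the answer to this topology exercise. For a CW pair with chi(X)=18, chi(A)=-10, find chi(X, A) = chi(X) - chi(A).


Relative Euler characteristic: chi(X, A) = chi(X) - chi(A).
= 18 - (-10) = 28

28


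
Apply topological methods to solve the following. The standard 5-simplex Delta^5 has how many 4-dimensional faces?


Delta^5 has 5+1 vertices. A 4-face is a choice of 4+1 vertices.
f_4 = C(5+1, 4+1) = C(6,5) = 6

6


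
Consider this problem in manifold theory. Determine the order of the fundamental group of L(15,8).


pi_1(L(p,q)) = Z/pZ for any q coprime to p.
|pi_1(L(15,8))| = 15

15


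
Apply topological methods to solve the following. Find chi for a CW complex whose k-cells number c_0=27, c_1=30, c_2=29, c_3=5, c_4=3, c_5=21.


chi = sum_k (-1)^k c_k.
= (-1)^0*27 + (-1)^1*30 + (-1)^2*29 + (-1)^3*5 + (-1)^4*3 + (-1)^5*21
= (27) + (-30) + (29) + (-5) + (3) + (-21)
= 3

3


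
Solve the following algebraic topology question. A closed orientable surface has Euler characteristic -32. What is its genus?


chi = 2 - 2g for closed orientable surfaces.
-32 = 2 - 2g
2g = 2 - (-32) = 34
g = 17

17


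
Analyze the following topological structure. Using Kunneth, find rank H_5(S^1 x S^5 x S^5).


Each S^d has Poincare polynomial 1 + t^d.
The product S^1 x S^5 x S^5 has Poincare polynomial prod(1+t^d_i).
Expanding: b_0=1, b_1=1, b_5=2, b_6=2, b_10=1, b_11=1.
b_5 = 2

2


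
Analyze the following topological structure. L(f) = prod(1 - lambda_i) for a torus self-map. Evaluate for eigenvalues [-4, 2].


For a torus self-map: L(f) = det(I - A) where A acts on H_1.
L(f) = (1--4) * (1-2) = 5 * -1 = -5

-5


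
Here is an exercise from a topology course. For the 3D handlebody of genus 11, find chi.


A genus-g handlebody deformation retracts to a wedge of g circles.
chi(vee_g S^1) = 1 - g.
chi(H_11) = 1 - 11 = -10

-10


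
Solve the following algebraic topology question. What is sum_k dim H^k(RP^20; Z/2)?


H^k(RP^20; Z/2) = Z/2 for each 0 <= k <= 20.
Total dimension = 20 + 1 = 21

21


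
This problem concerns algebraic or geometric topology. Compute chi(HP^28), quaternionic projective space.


HP^28 has one cell in each dimension 0, 4, ..., 4*28 (28+1 cells, all even-dim).
chi = 28 + 1 = 29

29


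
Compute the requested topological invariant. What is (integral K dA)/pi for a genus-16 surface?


Gauss-Bonnet: integral K dA = 2*pi*chi(M).
chi(Sigma_16) = 2 - 2*16 = -30.
(integral K dA)/pi = 2*chi = 2*(-30) = -60

-60


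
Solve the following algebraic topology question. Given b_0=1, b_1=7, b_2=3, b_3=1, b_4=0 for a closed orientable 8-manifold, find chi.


By Poincare duality b_k = b_{8-k}, so full Betti numbers: b_0=1, b_1=7, b_2=3, b_3=1, b_4=0, b_5=1, b_6=3, b_7=7, b_8=1.
chi = sum (-1)^k b_k = -8

-8


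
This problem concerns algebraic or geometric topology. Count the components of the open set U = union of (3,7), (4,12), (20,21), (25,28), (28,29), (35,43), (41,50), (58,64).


Sort and merge overlapping open intervals.
Merged: (3,12), (20,21), (25,28), (28,29), (35,50), (58,64).
Number of components = 6

6


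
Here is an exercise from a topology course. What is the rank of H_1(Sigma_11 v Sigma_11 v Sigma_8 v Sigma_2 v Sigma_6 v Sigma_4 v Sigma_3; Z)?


For a wedge X v Y: reduced H_k(X v Y) = H_k(X) + H_k(Y).
Each Sigma_g contributes b_1 = 2g.
b_1 = 22 + 22 + 16 + 4 + 12 + 8 + 6 = 90

90


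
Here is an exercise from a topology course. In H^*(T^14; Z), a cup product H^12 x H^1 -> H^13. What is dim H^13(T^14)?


Cup product: H^p x H^q -> H^{p+q}; here p+q = 12+1 = 13.
rank H^k(T^n) = C(n,k).
C(14,13) = 14

14


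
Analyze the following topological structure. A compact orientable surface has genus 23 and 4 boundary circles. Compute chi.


For a compact orientable surface with genus g and b boundary components: chi = 2 - 2g - b.
chi = 2 - 2*23 - 4 = 2 - 46 - 4 = -48

-48


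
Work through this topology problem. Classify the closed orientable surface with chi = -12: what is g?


chi = 2 - 2g for closed orientable surfaces.
-12 = 2 - 2g
2g = 2 - (-12) = 14
g = 7

7


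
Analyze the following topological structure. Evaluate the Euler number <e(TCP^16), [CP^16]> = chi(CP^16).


For any closed oriented manifold, <e(TM),[M]> = chi(M).
chi(CP^16) = 16+1 = 17

17


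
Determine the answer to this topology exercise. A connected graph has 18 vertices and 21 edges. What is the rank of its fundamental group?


For a connected graph: rank(pi_1) = b_1 = E - V + 1 = 1 - chi.
chi = V - E = 18 - 21 = -3.
rank = 1 - (-3) = 21 - 18 + 1 = 4

4


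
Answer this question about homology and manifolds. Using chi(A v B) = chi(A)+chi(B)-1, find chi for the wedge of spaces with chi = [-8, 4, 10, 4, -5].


chi(A v B) = chi(A) + chi(B) - 1 (one point identified).
For 5 spaces: chi = (sum chi_i) - (5 - 1).
sum = 5; chi = 5 - 4 = 1

1


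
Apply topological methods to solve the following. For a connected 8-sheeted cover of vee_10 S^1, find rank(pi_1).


Nielsen-Schreier: an index-n subgroup of F_r is free of rank 1 + n(r-1).
Equivalently: chi(cover) = n*chi(base); chi(vee_r S^1) = 1 - 10 = -9.
chi(E) = 8*(-9) = -72; rank = 1 - chi(E) = 1 - (-72) = 73.
rank = 1 + 8*(10-1) = 1 + 72 = 73

73


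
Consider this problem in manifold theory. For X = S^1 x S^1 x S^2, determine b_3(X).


Each S^d has Poincare polynomial 1 + t^d.
The product S^1 x S^1 x S^2 has Poincare polynomial prod(1+t^d_i).
Expanding: b_0=1, b_1=2, b_2=2, b_3=2, b_4=1.
b_3 = 2

2


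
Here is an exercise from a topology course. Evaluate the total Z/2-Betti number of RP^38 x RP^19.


dim H^*(RP^n; Z/2) = n+1 (one Z/2 in each degree 0..n).
Total Betti number is multiplicative.
Total = (38+1) * (19+1) = 39 * 20 = 780

780


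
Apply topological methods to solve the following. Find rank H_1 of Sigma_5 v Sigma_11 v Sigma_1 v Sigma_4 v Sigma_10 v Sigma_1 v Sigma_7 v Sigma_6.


For a wedge X v Y: reduced H_k(X v Y) = H_k(X) + H_k(Y).
Each Sigma_g contributes b_1 = 2g.
b_1 = 10 + 22 + 2 + 8 + 20 + 2 + 14 + 12 = 90

90


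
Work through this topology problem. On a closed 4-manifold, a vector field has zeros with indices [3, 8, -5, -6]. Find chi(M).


Poincare-Hopf: chi(M) = sum of indices of zeros.
chi = (3) + (8) + (-5) + (-6) = 0

0


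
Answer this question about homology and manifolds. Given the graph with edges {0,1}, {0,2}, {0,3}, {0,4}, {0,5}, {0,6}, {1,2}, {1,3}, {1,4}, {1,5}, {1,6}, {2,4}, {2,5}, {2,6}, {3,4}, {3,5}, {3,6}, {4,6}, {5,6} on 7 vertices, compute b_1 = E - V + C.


b_1 = E - V + (number of components).
E = 19, V = 7, components = 1.
b_1 = 19 - 7 + 1 = 13

13


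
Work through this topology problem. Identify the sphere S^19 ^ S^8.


S^m ^ S^n = S^{m+n}.
k = 19 + 8 = 27

27


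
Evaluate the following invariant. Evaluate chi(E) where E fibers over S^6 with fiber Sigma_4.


chi(S^6) = 2 (n even), chi(Sigma_4) = 2 - 2*4 = -6.
chi(E) = 2 * (-6) = -12

-12


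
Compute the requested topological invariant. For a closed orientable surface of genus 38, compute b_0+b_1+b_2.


For Sigma_38: b_0 = 1, b_1 = 2g = 76, b_2 = 1.
Total = 1 + 76 + 1 = 78

78


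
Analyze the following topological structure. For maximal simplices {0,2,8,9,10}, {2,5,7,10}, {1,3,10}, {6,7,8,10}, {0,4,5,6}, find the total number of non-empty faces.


Each maximal simplex on m vertices has 2^m - 1 nonempty faces.
Take the union (dedupe shared faces).
Total distinct faces = 71

71


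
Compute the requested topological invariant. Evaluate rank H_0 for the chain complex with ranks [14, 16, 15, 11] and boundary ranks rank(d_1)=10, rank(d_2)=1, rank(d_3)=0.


rank H_k = rank(ker d_k) - rank(im d_{k+1}).
rank(ker d_0) = rank(C_0) - rank(d_0) = 14 - 0 = 14.
rank(im d_{0+1}) = 10.
rank H_0 = 14 - 10 = 4

4


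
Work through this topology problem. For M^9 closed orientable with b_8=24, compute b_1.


Poincare duality for closed orientable n-manifolds: b_k = b_{n-k}.
Here n = 9, so b_1 = b_8 = 24

24


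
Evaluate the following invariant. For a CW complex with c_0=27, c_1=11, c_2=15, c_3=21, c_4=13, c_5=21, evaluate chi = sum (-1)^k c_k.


chi = sum_k (-1)^k c_k.
= (-1)^0*27 + (-1)^1*11 + (-1)^2*15 + (-1)^3*21 + (-1)^4*13 + (-1)^5*21
= (27) + (-11) + (15) + (-21) + (13) + (-21)
= 2

2


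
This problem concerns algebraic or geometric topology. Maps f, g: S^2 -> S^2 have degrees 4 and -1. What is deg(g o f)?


Degree is multiplicative under composition: deg(g o f) = deg(g) * deg(f).
= -1 * 4 = -4

-4


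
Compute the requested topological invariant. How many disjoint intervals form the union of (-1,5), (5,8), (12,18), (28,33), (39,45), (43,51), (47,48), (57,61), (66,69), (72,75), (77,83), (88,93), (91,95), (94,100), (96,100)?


Sort and merge overlapping open intervals.
Merged: (-1,5), (5,8), (12,18), (28,33), (39,51), (57,61), (66,69), (72,75), (77,83), (88,100).
Number of components = 10

10


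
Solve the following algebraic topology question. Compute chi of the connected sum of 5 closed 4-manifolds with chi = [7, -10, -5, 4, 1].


For n-manifolds: chi(A#B) = chi(A) + chi(B) - chi(S^4).
chi(S^4) = 1 + (-1)^4 = 2.
chi(#) = (sum chi_i) - (5-1)*chi(S^4) = -3 - 4*2 = -11

-11


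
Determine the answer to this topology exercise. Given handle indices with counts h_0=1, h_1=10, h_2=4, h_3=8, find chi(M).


Handles of index k contribute (-1)^k to chi (same as CW cells).
chi = (1) + (-10) + (4) + (-8) = -13

-13


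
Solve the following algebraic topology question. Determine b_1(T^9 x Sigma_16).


pi_1(A x B) = pi_1(A) x pi_1(B); rank of abelianization = b_1.
b_1(T^9) = 9, b_1(Sigma_16) = 2*16 = 32.
b_1(product) = 9 + 32 = 41

41


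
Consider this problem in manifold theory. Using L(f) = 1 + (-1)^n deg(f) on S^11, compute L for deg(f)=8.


On S^11: L(f) = tr(f_0*) + (-1)^11 tr(f_11*) = 1 + (-1)^11 * deg(f).
L(f) = 1 + (-1)^11 * 8 = 1 + -8 = -7

-7


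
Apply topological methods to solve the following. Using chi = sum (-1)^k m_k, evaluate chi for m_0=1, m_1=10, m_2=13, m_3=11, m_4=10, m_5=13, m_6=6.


Morse theory: chi(M) = sum_k (-1)^k m_k where m_k = #(index-k critical points).
= (1) + (-10) + (13) + (-11) + (10) + (-13) + (6) = -4

-4


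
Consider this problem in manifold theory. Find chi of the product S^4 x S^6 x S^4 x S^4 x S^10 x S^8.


chi is multiplicative: chi(X x Y) = chi(X) chi(Y).
Each even-dim sphere has chi = 2. There are 6 factors.
chi = 2^6 = 64

64


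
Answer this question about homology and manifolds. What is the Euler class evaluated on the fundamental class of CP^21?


For any closed oriented manifold, <e(TM),[M]> = chi(M).
chi(CP^21) = 21+1 = 22

22


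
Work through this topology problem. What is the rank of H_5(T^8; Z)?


By the Kunneth formula, b_k(T^n) = C(n,k).
b_5(T^8) = C(8,5).
C(8,5) = 8!/(5!*3!) = 56

56


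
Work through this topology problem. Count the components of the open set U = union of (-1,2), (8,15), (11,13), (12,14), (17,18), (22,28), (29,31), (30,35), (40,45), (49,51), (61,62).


Sort and merge overlapping open intervals.
Merged: (-1,2), (8,15), (17,18), (22,28), (29,35), (40,45), (49,51), (61,62).
Number of components = 8

8


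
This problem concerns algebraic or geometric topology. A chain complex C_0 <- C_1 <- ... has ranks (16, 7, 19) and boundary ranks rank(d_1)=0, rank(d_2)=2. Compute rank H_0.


rank H_k = rank(ker d_k) - rank(im d_{k+1}).
rank(ker d_0) = rank(C_0) - rank(d_0) = 16 - 0 = 16.
rank(im d_{0+1}) = 0.
rank H_0 = 16 - 0 = 16

16


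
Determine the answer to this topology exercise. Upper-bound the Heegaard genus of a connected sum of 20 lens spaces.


Heegaard genus satisfies g(A#B) <= g(A) + g(B).
Each lens space has g = 1.
Upper bound: 20 * 1 = 20

20


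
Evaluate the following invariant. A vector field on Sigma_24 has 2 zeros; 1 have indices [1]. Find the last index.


Poincare-Hopf: sum of indices = chi(M).
chi(Sigma_24) = 2 - 2*24 = -46.
Sum of known indices = 1.
x = chi - (sum known) = -46 - (1) = -47

-47


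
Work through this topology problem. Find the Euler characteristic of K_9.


K_9: V = 9, E = C(9,2) = 36.
chi = V - E = 9 - 36 = -27

-27


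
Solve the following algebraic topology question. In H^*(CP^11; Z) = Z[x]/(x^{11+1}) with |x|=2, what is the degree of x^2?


|x| = 2 in H^*(CP^n).
|x^2| = 2 * |x| = 2 * 2 = 4

4


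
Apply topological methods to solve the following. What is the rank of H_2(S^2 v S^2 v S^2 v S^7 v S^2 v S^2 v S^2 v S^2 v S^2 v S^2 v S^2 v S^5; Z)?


For a wedge of spheres, H_k (k>0) is free on one generator per sphere of dimension k.
Spheres of dimension 2: count = 10.
b_2 = 10

10


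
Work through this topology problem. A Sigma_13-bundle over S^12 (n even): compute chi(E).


chi(S^12) = 2 (n even), chi(Sigma_13) = 2 - 2*13 = -24.
chi(E) = 2 * (-24) = -48

-48


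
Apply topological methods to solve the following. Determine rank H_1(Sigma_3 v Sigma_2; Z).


For a wedge: H_1(A v B) = H_1(A) + H_1(B).
b_1(Sigma_3) = 6, b_1(Sigma_2) = 4.
b_1 = 6 + 4 = 10

10


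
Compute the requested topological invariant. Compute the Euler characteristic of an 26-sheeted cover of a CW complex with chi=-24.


For a finite covering: chi(E) = (number of sheets) * chi(B).
chi(E) = 26 * (-24) = -624

-624


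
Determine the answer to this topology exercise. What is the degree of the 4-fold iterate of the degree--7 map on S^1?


deg(f) = -7. Degree is multiplicative: deg(f^4) = (deg f)^4.
deg(f^4) = (-7)^4 = 2401

2401


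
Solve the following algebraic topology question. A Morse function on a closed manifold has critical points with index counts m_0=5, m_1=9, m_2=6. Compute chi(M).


Morse theory: chi(M) = sum_k (-1)^k m_k where m_k = #(index-k critical points).
= (5) + (-9) + (6) = 2

2


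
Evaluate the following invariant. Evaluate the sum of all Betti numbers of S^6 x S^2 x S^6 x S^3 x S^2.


Total Betti number is multiplicative under products.
Each S^d (d>=1) has total Betti number 2.
There are 5 sphere factors.
Total = 2^5 = 32

32


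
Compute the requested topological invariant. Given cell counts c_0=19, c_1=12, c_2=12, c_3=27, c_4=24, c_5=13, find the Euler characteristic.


chi = sum_k (-1)^k c_k.
= (-1)^0*19 + (-1)^1*12 + (-1)^2*12 + (-1)^3*27 + (-1)^4*24 + (-1)^5*13
= (19) + (-12) + (12) + (-27) + (24) + (-13)
= 3

3


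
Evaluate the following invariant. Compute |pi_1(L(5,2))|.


pi_1(L(p,q)) = Z/pZ for any q coprime to p.
|pi_1(L(5,2))| = 5

5


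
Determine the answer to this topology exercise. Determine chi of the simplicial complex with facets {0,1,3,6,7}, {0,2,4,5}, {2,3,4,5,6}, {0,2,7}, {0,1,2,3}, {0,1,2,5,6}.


Enumerate all faces; f-vector: f_0=8, f_1=25, f_2=33, f_3=17, f_4=3.
chi = sum (-1)^k f_k = 2

2


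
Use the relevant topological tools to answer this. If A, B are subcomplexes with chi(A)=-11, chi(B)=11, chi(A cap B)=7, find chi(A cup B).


chi(A cup B) = chi(A) + chi(B) - chi(A cap B)
= -11 + (11) - (7)
= -7

-7


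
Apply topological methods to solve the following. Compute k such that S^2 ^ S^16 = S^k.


S^m ^ S^n = S^{m+n}.
k = 2 + 16 = 18

18


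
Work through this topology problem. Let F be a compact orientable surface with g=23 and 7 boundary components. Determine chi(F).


For a compact orientable surface with genus g and b boundary components: chi = 2 - 2g - b.
chi = 2 - 2*23 - 7 = 2 - 46 - 7 = -51

-51


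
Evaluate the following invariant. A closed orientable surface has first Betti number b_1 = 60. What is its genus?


For a closed orientable surface: b_1 = 2g.
60 = 2g
g = 60 / 2 = 30

30


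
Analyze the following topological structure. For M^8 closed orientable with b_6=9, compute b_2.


Poincare duality for closed orientable n-manifolds: b_k = b_{n-k}.
Here n = 8, so b_2 = b_6 = 9

9


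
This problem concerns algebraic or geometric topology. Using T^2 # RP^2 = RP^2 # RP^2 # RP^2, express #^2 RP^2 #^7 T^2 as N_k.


Since a >= 1, the sum is non-orientable; each T^2 can be replaced by RP^2 # RP^2 (since T^2#RP^2 = 3RP^2).
Total crosscaps k = 2 + 2*7 = 16.
Check via chi: chi = 2*1 + 7*0 - (2+7-1)*2 = -14 = 2 - k = -14. Consistent.

16


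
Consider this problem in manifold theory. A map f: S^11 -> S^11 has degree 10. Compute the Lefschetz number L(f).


On S^11: L(f) = tr(f_0*) + (-1)^11 tr(f_11*) = 1 + (-1)^11 * deg(f).
L(f) = 1 + (-1)^11 * 10 = 1 + -10 = -9

-9


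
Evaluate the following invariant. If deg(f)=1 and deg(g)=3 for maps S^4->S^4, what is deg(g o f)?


Degree is multiplicative under composition: deg(g o f) = deg(g) * deg(f).
= 3 * 1 = 3

3


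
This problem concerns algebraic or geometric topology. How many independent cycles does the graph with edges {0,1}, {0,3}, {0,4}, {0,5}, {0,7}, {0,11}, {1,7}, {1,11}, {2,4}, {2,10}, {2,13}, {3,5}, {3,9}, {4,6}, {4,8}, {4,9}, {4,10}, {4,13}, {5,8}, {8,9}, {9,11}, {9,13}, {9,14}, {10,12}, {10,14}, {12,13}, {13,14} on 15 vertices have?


b_1 = E - V + (number of components).
E = 27, V = 15, components = 1.
b_1 = 27 - 15 + 1 = 13

13


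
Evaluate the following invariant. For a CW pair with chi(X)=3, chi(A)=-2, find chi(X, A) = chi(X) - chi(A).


Relative Euler characteristic: chi(X, A) = chi(X) - chi(A).
= 3 - (-2) = 5

5


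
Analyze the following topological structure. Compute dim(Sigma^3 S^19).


Each suspension raises dimension by 1: Sigma S^n = S^{n+1}.
Sigma^3 S^19 = S^{19+3} = S^22

22


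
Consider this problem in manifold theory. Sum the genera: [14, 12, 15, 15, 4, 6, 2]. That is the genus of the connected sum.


Genus is additive under connected sum of orientable surfaces.
g = 14 + 12 + 15 + 15 + 4 + 6 + 2 = 68

68


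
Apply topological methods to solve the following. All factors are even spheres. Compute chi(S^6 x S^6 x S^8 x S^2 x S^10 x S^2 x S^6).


chi is multiplicative: chi(X x Y) = chi(X) chi(Y).
Each even-dim sphere has chi = 2. There are 7 factors.
chi = 2^7 = 128

128


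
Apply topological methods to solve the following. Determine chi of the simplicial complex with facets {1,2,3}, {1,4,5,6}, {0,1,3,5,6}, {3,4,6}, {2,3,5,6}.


Enumerate all faces; f-vector: f_0=7, f_1=18, f_2=18, f_3=7, f_4=1.
chi = sum (-1)^k f_k = 1

1


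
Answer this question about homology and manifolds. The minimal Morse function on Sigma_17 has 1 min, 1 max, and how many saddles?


A perfect Morse function has m_k = b_k.
For Sigma_17: b_0=1, b_1=2g=34, b_2=1.
Saddles m_1 = 2g = 34

34


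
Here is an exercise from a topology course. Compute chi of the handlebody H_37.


A genus-g handlebody deformation retracts to a wedge of g circles.
chi(vee_g S^1) = 1 - g.
chi(H_37) = 1 - 37 = -36

-36


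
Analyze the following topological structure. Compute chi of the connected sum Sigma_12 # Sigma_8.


chi(Sigma_12) = 2 - 2*12 = -22
chi(Sigma_8) = 2 - 2*8 = -14
For surfaces: chi(A#B) = chi(A) + chi(B) - 2.
chi = -22 + -14 - 2 = -38

-38


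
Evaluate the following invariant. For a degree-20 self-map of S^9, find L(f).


On S^9: L(f) = tr(f_0*) + (-1)^9 tr(f_9*) = 1 + (-1)^9 * deg(f).
L(f) = 1 + (-1)^9 * 20 = 1 + -20 = -19

-19


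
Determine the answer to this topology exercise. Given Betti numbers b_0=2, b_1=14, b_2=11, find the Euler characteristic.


chi = sum_k (-1)^k b_k.
= (2) + (-14) + (11)
= -1

-1


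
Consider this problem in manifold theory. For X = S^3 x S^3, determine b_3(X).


Each S^d has Poincare polynomial 1 + t^d.
The product S^3 x S^3 has Poincare polynomial prod(1+t^d_i).
Expanding: b_0=1, b_3=2, b_6=1.
b_3 = 2

2


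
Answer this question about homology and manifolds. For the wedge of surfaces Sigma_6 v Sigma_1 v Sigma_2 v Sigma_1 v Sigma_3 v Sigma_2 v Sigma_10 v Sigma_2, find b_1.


For a wedge X v Y: reduced H_k(X v Y) = H_k(X) + H_k(Y).
Each Sigma_g contributes b_1 = 2g.
b_1 = 12 + 2 + 4 + 2 + 6 + 4 + 20 + 4 = 54

54


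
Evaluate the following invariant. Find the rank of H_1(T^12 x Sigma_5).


pi_1(A x B) = pi_1(A) x pi_1(B); rank of abelianization = b_1.
b_1(T^12) = 12, b_1(Sigma_5) = 2*5 = 10.
b_1(product) = 12 + 10 = 22

22


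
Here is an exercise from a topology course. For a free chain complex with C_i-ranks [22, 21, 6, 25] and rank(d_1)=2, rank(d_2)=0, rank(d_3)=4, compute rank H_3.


rank H_k = rank(ker d_k) - rank(im d_{k+1}).
rank(ker d_3) = rank(C_3) - rank(d_3) = 25 - 4 = 21.
rank(im d_{3+1}) = 0.
rank H_3 = 21 - 0 = 21

21


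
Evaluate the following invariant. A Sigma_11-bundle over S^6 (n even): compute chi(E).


chi(S^6) = 2 (n even), chi(Sigma_11) = 2 - 2*11 = -20.
chi(E) = 2 * (-20) = -40

-40


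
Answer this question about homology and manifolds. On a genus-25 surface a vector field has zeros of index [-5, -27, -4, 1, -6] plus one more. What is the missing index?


Poincare-Hopf: sum of indices = chi(M).
chi(Sigma_25) = 2 - 2*25 = -48.
Sum of known indices = -41.
x = chi - (sum known) = -48 - (-41) = -7

-7


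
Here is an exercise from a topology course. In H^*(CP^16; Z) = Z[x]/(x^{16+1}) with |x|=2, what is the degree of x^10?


|x| = 2 in H^*(CP^n).
|x^10| = 10 * |x| = 10 * 2 = 20

20


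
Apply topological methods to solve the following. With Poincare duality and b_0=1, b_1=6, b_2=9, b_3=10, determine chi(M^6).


By Poincare duality b_k = b_{6-k}, so full Betti numbers: b_0=1, b_1=6, b_2=9, b_3=10, b_4=9, b_5=6, b_6=1.
chi = sum (-1)^k b_k = -2

-2


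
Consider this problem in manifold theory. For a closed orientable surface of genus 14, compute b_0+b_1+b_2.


For Sigma_14: b_0 = 1, b_1 = 2g = 28, b_2 = 1.
Total = 1 + 28 + 1 = 30

30


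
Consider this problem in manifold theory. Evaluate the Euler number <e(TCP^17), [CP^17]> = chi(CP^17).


For any closed oriented manifold, <e(TM),[M]> = chi(M).
chi(CP^17) = 17+1 = 18

18


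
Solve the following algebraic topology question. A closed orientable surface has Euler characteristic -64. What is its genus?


chi = 2 - 2g for closed orientable surfaces.
-64 = 2 - 2g
2g = 2 - (-64) = 66
g = 33

33


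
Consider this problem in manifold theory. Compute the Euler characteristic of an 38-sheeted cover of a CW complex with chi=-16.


For a finite covering: chi(E) = (number of sheets) * chi(B).
chi(E) = 38 * (-16) = -608

-608


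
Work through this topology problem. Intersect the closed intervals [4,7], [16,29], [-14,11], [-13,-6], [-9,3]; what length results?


Intersection = [max(a_i), min(b_i)] = [16, -6].
Since 16 > -6, the intersection is empty.
Length = 0

0


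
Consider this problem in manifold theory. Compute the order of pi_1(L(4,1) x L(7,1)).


pi_1(X x Y) = pi_1(X) x pi_1(Y).
pi_1(L(4,1)) = Z/4, pi_1(L(7,1)) = Z/7.
|Z/4 x Z/7| = 4 * 7 = 28

28


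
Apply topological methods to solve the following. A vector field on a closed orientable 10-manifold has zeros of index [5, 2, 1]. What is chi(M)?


Poincare-Hopf: chi(M) = sum of indices of zeros.
chi = (5) + (2) + (1) = 8

8


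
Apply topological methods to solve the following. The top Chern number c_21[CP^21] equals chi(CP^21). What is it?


For any closed oriented manifold, <e(TM),[M]> = chi(M).
chi(CP^21) = 21+1 = 22

22


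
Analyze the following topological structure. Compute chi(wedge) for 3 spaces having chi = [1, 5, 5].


chi(A v B) = chi(A) + chi(B) - 1 (one point identified).
For 3 spaces: chi = (sum chi_i) - (3 - 1).
sum = 11; chi = 11 - 2 = 9

9


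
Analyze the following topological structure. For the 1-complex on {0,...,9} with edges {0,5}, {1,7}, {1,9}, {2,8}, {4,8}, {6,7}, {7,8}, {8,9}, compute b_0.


Run DFS/union-find over 10 vertices.
V = 10, E = 8.
Number of components = 3

3


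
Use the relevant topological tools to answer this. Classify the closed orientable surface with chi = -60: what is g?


chi = 2 - 2g for closed orientable surfaces.
-60 = 2 - 2g
2g = 2 - (-60) = 62
g = 31

31


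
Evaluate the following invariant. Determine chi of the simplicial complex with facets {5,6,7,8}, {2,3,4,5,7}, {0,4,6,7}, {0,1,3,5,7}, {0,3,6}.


Enumerate all faces; f-vector: f_0=9, f_1=26, f_2=28, f_3=12, f_4=2.
chi = sum (-1)^k f_k = 1

1


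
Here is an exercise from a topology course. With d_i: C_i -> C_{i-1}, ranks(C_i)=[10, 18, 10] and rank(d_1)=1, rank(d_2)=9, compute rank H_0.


rank H_k = rank(ker d_k) - rank(im d_{k+1}).
rank(ker d_0) = rank(C_0) - rank(d_0) = 10 - 0 = 10.
rank(im d_{0+1}) = 1.
rank H_0 = 10 - 1 = 9

9


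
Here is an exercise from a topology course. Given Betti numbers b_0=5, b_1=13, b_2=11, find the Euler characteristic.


chi = sum_k (-1)^k b_k.
= (5) + (-13) + (11)
= 3

3


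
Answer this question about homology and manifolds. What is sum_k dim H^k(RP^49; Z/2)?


H^k(RP^49; Z/2) = Z/2 for each 0 <= k <= 49.
Total dimension = 49 + 1 = 50

50


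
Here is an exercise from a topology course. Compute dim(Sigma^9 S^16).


Each suspension raises dimension by 1: Sigma S^n = S^{n+1}.
Sigma^9 S^16 = S^{16+9} = S^25

25


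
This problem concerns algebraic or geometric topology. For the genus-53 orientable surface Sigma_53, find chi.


For a closed orientable surface of genus g: chi = 2 - 2g.
Here g = 53.
chi = 2 - 2*53 = 2 - 106 = -104

-104


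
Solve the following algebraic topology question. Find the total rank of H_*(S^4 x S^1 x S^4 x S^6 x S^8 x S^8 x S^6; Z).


Total Betti number is multiplicative under products.
Each S^d (d>=1) has total Betti number 2.
There are 7 sphere factors.
Total = 2^7 = 128

128


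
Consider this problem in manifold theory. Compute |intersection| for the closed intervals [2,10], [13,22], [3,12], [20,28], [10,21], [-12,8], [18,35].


Intersection = [max(a_i), min(b_i)] = [20, 8].
Since 20 > 8, the intersection is empty.
Length = 0

0


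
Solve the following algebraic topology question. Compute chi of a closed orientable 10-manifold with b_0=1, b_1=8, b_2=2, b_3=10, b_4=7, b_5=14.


By Poincare duality b_k = b_{10-k}, so full Betti numbers: b_0=1, b_1=8, b_2=2, b_3=10, b_4=7, b_5=14, b_6=7, b_7=10, b_8=2, b_9=8, b_10=1.
chi = sum (-1)^k b_k = -30

-30


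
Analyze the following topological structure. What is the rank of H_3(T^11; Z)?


By the Kunneth formula, b_k(T^n) = C(n,k).
b_3(T^11) = C(11,3).
C(11,3) = 11!/(3!*8!) = 165

165


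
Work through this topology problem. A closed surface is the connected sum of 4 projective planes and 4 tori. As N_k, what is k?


Since a >= 1, the sum is non-orientable; each T^2 can be replaced by RP^2 # RP^2 (since T^2#RP^2 = 3RP^2).
Total crosscaps k = 4 + 2*4 = 12.
Check via chi: chi = 4*1 + 4*0 - (4+4-1)*2 = -10 = 2 - k = -10. Consistent.

12


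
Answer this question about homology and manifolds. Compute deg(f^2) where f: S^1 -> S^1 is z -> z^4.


deg(f) = 4. Degree is multiplicative: deg(f^2) = (deg f)^2.
deg(f^2) = (4)^2 = 16

16


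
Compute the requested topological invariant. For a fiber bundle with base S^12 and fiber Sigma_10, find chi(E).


chi(S^12) = 2 (n even), chi(Sigma_10) = 2 - 2*10 = -18.
chi(E) = 2 * (-18) = -36

-36


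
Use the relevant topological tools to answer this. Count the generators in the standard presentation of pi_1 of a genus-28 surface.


Standard presentation: pi_1(Sigma_g) = <a_1,b_1,...,a_g,b_g | [a_1,b_1]...[a_g,b_g] = 1>.
Number of generators = 2g = 2*28 = 56

56


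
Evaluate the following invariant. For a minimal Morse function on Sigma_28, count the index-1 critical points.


A perfect Morse function has m_k = b_k.
For Sigma_28: b_0=1, b_1=2g=56, b_2=1.
Saddles m_1 = 2g = 56

56


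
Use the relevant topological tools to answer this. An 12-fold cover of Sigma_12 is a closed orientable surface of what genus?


For an n-sheeted cover: chi(E) = n * chi(B).
chi(Sigma_12) = 2 - 2*12 = -22.
chi(E) = 12 * (-22) = -264.
genus(E) = (2 - chi(E))/2 = (2 - (-264))/2 = 266/2 = 133

133


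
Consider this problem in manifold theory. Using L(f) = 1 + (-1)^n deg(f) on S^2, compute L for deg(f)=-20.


On S^2: L(f) = tr(f_0*) + (-1)^2 tr(f_2*) = 1 + (-1)^2 * deg(f).
L(f) = 1 + (-1)^2 * -20 = 1 + -20 = -19

-19


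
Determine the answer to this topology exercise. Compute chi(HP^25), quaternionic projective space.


HP^25 has one cell in each dimension 0, 4, ..., 4*25 (25+1 cells, all even-dim).
chi = 25 + 1 = 26

26


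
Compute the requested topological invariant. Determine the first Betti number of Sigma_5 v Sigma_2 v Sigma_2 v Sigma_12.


For a wedge X v Y: reduced H_k(X v Y) = H_k(X) + H_k(Y).
Each Sigma_g contributes b_1 = 2g.
b_1 = 10 + 4 + 4 + 24 = 42

42


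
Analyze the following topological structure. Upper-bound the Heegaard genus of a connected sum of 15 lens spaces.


Heegaard genus satisfies g(A#B) <= g(A) + g(B).
Each lens space has g = 1.
Upper bound: 15 * 1 = 15

15


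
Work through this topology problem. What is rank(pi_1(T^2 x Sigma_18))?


pi_1(A x B) = pi_1(A) x pi_1(B); rank of abelianization = b_1.
b_1(T^2) = 2, b_1(Sigma_18) = 2*18 = 36.
b_1(product) = 2 + 36 = 38

38


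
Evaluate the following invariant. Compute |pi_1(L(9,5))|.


pi_1(L(p,q)) = Z/pZ for any q coprime to p.
|pi_1(L(9,5))| = 9

9


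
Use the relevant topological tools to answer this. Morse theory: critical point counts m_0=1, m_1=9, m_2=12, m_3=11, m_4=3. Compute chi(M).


Morse theory: chi(M) = sum_k (-1)^k m_k where m_k = #(index-k critical points).
= (1) + (-9) + (12) + (-11) + (3) = -4

-4


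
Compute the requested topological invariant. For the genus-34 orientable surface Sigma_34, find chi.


For a closed orientable surface of genus g: chi = 2 - 2g.
Here g = 34.
chi = 2 - 2*34 = 2 - 68 = -66

-66


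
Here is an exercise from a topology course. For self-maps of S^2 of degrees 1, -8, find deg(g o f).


Degree is multiplicative under composition: deg(g o f) = deg(g) * deg(f).
= -8 * 1 = -8

-8
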